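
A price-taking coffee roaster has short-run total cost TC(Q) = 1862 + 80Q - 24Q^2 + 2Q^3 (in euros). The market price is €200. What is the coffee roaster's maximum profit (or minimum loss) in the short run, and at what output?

Profit = -€262 at Q = 10

AVC = 80 - 24Q + 2Q^2 has its minimum €8 at Q = 6; price €200 clears that bar, so the firm operates.
MC = 80 - 48Q + 6Q^2. Setting P = MC and taking the root on the rising branch gives Q* = 10.
TR = 200·10 = 2000. TC = 1862 + 400 = 2262. Profit = 2000 − 2262 = -€262.
That loss of €262 beats the €1862 the firm would lose by shutting down; producing recovers €1600 of fixed cost.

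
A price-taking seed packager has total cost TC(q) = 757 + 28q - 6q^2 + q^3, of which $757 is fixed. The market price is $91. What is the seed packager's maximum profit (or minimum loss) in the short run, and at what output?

Profit = -$365 at q = 7

AVC = 28 - 6q + q^2; min AVC = $19 at q = 3. Since P = $91 ≥ min AVC, the firm produces.
With MC = 28 - 12q + 3q^2, P = MC on the upward-sloping part at q* = 7.
TR = 91·7 = 637. TC = 757 + 245 = 1002. Profit = 637 − 1002 = -$365.
That loss of $365 beats the $757 the firm would lose by shutting down; producing recovers $392 of fixed cost.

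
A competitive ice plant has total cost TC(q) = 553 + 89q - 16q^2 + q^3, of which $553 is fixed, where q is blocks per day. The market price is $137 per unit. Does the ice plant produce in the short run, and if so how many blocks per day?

Variable cost is VC = 89q - 16q^2 + q^3, so AVC = VC/q = 89 - 16q + q^2 and MC = dTC/dq = 89 - 32q + 3q^2.
The AVC parabola has its vertex at q = 16/2 = 8, where AVC = 89 - 16·8 + 8^2 = $25.
Since P = $137 ≥ min AVC = $25, price covers variable cost and the firm should produce.
P = MC gives -48 - 32q + 3q^2 = 0, with roots -4/3 and 12. Take the larger (rising MC): q* = 12.
Check: AVC at q = 12 is $41 ≤ P, so revenue covers variable cost.
Profit = P·q − TC = 137·12 − 1045 = $599.

Produce at q = 12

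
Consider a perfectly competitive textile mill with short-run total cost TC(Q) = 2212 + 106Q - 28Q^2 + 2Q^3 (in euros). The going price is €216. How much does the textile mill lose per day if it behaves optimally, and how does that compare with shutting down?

AVC = 106 - 28Q + 2Q^2; min AVC = €8 at Q = 7. Since P = €216 ≥ min AVC, the firm produces.
MC = 106 - 56Q + 6Q^2. Setting P = MC and taking the root on the rising branch gives Q* = 11.
TR = 216·11 = 2376. TC = 2212 + 440 = 2652. Profit = 2376 − 2652 = -€276.
Shutting down would mean losing the fixed cost of €2212, so operating at a loss of €276 is better by €1936.

Profit = -€276 at Q = 11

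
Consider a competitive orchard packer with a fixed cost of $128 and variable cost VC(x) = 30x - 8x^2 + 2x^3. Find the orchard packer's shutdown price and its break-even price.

Shutdown price = $22; break-even price = $62

Shutdown price = min AVC. AVC = 30 - 8x + 2x^2, with vertex at x = 2 and minimum $22.
ATC = 128/x + 30 - 8x + 2x^2. Setting dATC/dx = −128/x^2 − 8 + 4x = 0 gives x = 4 (since 4·4^3 − 8·4^2 = 128).
min ATC = 128/4 + 30 − 8·4 + 2·4^2 = $62. That is the break-even price.
For $22 ≤ P < $62 the firm produces at a loss; below $22 it shuts down.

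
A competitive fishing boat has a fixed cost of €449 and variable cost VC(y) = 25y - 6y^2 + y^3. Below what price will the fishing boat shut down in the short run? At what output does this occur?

€16 per unit, at y = 3

The firm shuts down when price falls below the minimum of average variable cost. AVC = VC/y = 25 - 6y + y^2.
dAVC/dy = -6 + 2y = 0 gives y = 3. min AVC = 25 - 6·3 + 3^2 = 16.
For P < €16 the firm produces nothing.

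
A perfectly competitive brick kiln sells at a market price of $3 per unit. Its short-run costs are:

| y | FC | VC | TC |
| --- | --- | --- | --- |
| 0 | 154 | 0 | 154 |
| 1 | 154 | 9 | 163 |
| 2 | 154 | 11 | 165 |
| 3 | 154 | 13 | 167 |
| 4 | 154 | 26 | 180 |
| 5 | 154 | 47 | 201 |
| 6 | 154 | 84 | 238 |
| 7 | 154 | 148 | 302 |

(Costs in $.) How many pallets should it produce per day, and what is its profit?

y = 0 (shut down); profit = -$154

Compute π = P·y − TC at each output: y=0: -154; y=1: -160; y=2: -159; y=3: -158; y=4: -168; y=5: -186; y=6: -220; y=7: -281.
Profit is highest at y = 0. Equivalently, the lowest AVC in the table is 13/3 ≈ $4.33 at y = 3, and P = $3 falls below it — price never covers variable cost, so the firm shuts down and loses only its fixed cost.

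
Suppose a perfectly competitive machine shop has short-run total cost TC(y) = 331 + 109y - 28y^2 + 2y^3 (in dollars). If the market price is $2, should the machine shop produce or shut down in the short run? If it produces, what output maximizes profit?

Variable cost is VC = 109y - 28y^2 + 2y^3, so AVC = VC/y = 109 - 28y + 2y^2 and MC = dTC/dy = 109 - 56y + 6y^2.
AVC hits its minimum where MC = AVC, at y = 7, giving min AVC = 109 - 28·7 + 2·7^2 = $11.
Since P = $2 < min AVC = $11, price fails to cover variable cost at any output.
Shutting down limits the loss to fixed cost, $331.

Shut down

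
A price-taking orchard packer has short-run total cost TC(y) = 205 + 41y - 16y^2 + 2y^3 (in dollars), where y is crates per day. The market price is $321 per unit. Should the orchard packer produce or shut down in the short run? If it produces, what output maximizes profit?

Variable cost is VC = 41y - 16y^2 + 2y^3, so AVC = VC/y = 41 - 16y + 2y^2 and MC = dTC/dy = 41 - 32y + 6y^2.
AVC is minimized where dAVC/dy = -16 + 4y = 0, at y = 4; min AVC = 41 - 16·4 + 2·4^2 = $9.
P = $321 exceeds min AVC = $9, so the firm stays open.
Solving P = MC: -280 - 32y + 6y^2 = 0 ⇒ y = -14/3 or 10. On the upward-sloping branch, y* = 10.
Check: AVC at y = 10 is $81 ≤ P, so revenue covers variable cost.
Profit = P·y − TC = 321·10 − 1015 = $2195.

Produce at y = 10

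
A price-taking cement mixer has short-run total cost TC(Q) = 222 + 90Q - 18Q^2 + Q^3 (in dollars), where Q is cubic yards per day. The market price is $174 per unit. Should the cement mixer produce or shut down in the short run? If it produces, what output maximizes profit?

Produce at Q = 14

From TC, MC = TC'(Q) = 90 - 36Q + 3Q^2 and AVC = VC/Q = 90 - 18Q + Q^2.
AVC hits its minimum where MC = AVC, at Q = 9, giving min AVC = 90 - 18·9 + 9^2 = $9.
Since P = $174 ≥ min AVC = $9, price covers variable cost and the firm should produce.
Set P = MC: 174 = 90 - 36Q + 3Q^2 → -84 - 36Q + 3Q^2 = 0. The roots are Q = -2 and Q = 14; the profit-maximizing output is on the rising part of MC, so Q* = 14.
Check: AVC at Q = 14 is $34 ≤ P, so revenue covers variable cost.
Profit = P·Q − TC = 174·14 − 698 = $1738.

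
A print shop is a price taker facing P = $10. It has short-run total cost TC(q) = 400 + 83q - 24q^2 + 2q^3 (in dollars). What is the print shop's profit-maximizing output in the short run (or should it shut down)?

Shut down

From TC, MC = TC'(q) = 83 - 48q + 6q^2 and AVC = VC/q = 83 - 24q + 2q^2.
The AVC parabola has its vertex at q = 24/4 = 6, where AVC = 83 - 24·6 + 2·6^2 = $11.
P = $10 lies below min AVC = $11; no output level covers variable cost.
Best response: produce nothing and absorb the $400 fixed cost.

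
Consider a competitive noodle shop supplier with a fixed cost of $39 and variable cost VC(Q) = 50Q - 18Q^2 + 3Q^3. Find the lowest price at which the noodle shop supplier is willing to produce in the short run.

$23 per unit

The firm shuts down when price falls below the minimum of average variable cost. AVC = VC/Q = 50 - 18Q + 3Q^2.
dAVC/dQ = -18 + 6Q = 0 gives Q = 3. min AVC = 50 - 18·3 + 3·3^2 = 23.
So the shutdown price is $23.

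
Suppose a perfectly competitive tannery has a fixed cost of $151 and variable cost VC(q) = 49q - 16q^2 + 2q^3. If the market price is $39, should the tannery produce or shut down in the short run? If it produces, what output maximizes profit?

Produce at q = 5

From TC, MC = TC'(q) = 49 - 32q + 6q^2 and AVC = VC/q = 49 - 16q + 2q^2.
The AVC parabola has its vertex at q = 16/4 = 4, where AVC = 49 - 16·4 + 2·4^2 = $17.
Since P = $39 ≥ min AVC = $17, price covers variable cost and the firm should produce.
P = MC gives 10 - 32q + 6q^2 = 0, with roots 1/3 and 5. Take the larger (rising MC): q* = 5.
Check: AVC at q = 5 is $19 ≤ P, so revenue covers variable cost.
Profit = P·q − TC = 39·5 − 246 = -$51, a loss, but smaller than the $151 fixed cost the firm would lose by shutting down.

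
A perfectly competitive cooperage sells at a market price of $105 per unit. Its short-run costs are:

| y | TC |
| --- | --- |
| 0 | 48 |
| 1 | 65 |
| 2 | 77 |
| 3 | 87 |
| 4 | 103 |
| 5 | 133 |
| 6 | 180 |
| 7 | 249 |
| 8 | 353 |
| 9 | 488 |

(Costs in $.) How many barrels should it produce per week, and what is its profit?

Tabulate TR − TC: y=0: -48; y=1: 40; y=2: 133; y=3: 228; y=4: 317; y=5: 392; y=6: 450; y=7: 486; y=8: 487; y=9: 457.
Profit is maximized at y = 8. AVC there is 305/8 = $38.12 ≤ P, so producing beats shutting down (which would give -$48).

y = 8; profit = $487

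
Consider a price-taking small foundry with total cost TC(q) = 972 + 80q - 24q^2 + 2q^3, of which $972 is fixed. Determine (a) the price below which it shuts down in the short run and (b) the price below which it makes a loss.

Shutdown price = $8; break-even price = $134

AVC = 80 - 24q + 2q^2; minimized at q = 6, giving min AVC = $8. That is the shutdown price.
ATC = 972/q + 80 - 24q + 2q^2. Setting dATC/dq = −972/q^2 − 24 + 4q = 0 gives q = 9 (since 4·9^3 − 24·9^2 = 972).
min ATC = 972/9 + 80 − 24·9 + 2·9^2 = $134. That is the break-even price.
For $8 ≤ P < $134 the firm produces at a loss; below $8 it shuts down.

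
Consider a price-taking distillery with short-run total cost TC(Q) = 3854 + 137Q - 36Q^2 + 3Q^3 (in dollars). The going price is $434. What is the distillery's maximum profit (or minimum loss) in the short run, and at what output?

Profit = -$224 at Q = 11

AVC = 137 - 36Q + 3Q^2 has its minimum $29 at Q = 6; price $434 clears that bar, so the firm operates.
MC = 137 - 72Q + 9Q^2. Setting P = MC and taking the root on the rising branch gives Q* = 11.
TR = 434·11 = 4774. TC = 3854 + 1144 = 4998. Profit = 4774 − 4998 = -$224.
That loss of $224 beats the $3854 the firm would lose by shutting down; producing recovers $3630 of fixed cost.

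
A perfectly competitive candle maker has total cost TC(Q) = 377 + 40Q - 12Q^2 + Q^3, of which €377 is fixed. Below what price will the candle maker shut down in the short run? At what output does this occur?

The firm shuts down when price falls below the minimum of average variable cost. AVC = VC/Q = 40 - 12Q + Q^2.
dAVC/dQ = -12 + 2Q = 0 gives Q = 6. min AVC = 40 - 12·6 + 6^2 = 4.
For P < €4 the firm produces nothing.

€4 per unit, at Q = 6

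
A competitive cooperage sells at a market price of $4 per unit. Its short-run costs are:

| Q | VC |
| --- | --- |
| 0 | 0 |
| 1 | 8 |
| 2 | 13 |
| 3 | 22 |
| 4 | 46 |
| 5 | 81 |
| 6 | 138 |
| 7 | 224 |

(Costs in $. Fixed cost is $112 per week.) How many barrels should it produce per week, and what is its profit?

Q = 0 (shut down); profit = -$112

Profit at each row (π = 4Q − TC): Q=0: -112; Q=1: -116; Q=2: -117; Q=3: -122; Q=4: -142; Q=5: -173; Q=6: -226; Q=7: -308.
Profit is highest at Q = 0. Equivalently, the lowest AVC in the table is 13/2 ≈ $6.50 at Q = 2, and P = $4 falls below it — price never covers variable cost, so the firm shuts down and loses only its fixed cost.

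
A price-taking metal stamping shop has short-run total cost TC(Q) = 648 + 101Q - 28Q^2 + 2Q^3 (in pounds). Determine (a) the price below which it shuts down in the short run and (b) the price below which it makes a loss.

Shutdown price = min AVC. AVC = 101 - 28Q + 2Q^2, with vertex at Q = 7 and minimum £3.
ATC = 648/Q + 101 - 28Q + 2Q^2. Setting dATC/dQ = −648/Q^2 − 28 + 4Q = 0 gives Q = 9 (since 4·9^3 − 28·9^2 = 648).
min ATC = 648/9 + 101 − 28·9 + 2·9^2 = £83. That is the break-even price.
Between these two prices the firm operates at a loss; above £83 it earns a profit.

Shutdown price = £3; break-even price = £83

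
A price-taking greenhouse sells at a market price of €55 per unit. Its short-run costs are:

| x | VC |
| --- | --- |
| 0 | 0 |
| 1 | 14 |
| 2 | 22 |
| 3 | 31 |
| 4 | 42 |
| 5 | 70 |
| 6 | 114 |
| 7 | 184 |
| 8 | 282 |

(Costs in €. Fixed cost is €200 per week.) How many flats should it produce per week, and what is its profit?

Tabulate TR − TC: x=0: -200; x=1: -159; x=2: -112; x=3: -66; x=4: -22; x=5: 5; x=6: 16; x=7: 1; x=8: -42.
Profit is maximized at x = 6. AVC there is 114/6 = €19 ≤ P, so producing beats shutting down (which would give -€200).

x = 6; profit = €16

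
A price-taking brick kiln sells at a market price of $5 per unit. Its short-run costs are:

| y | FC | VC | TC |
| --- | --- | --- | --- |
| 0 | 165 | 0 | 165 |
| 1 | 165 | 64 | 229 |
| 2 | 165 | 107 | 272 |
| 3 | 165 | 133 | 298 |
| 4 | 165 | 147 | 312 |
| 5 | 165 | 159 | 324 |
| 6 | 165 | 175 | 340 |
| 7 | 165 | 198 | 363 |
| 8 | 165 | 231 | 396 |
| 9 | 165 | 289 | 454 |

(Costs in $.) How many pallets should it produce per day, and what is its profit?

Compute π = P·y − TC at each output: y=0: -165; y=1: -224; y=2: -262; y=3: -283; y=4: -292; y=5: -299; y=6: -310; y=7: -328; y=8: -356; y=9: -409.
Profit is highest at y = 0. Equivalently, the lowest AVC in the table is 198/7 ≈ $28.29 at y = 7, and P = $5 falls below it — price never covers variable cost, so the firm shuts down and loses only its fixed cost.

y = 0 (shut down); profit = -$165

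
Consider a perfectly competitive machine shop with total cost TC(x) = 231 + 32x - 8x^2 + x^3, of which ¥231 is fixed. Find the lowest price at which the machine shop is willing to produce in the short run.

¥16 per unit

The firm shuts down when price falls below the minimum of average variable cost. AVC = VC/x = 32 - 8x + x^2.
dAVC/dx = -8 + 2x = 0 gives x = 4. min AVC = 32 - 8·4 + 4^2 = 16.
For P < ¥16 the firm produces nothing.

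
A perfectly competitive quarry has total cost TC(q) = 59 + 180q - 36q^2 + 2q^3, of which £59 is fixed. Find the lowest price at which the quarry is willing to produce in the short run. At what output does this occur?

£18 per unit, at q = 9

The shutdown price is the minimum of AVC. VC = 180q - 36q^2 + 2q^3, so AVC = 180 - 36q + 2q^2.
dAVC/dq = -36 + 4q = 0 gives q = 9. min AVC = 180 - 36·9 + 2·9^2 = 18.
So the shutdown price is £18.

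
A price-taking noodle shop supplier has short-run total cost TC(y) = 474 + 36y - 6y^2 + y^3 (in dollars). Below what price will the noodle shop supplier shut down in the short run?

The shutdown price is the minimum of AVC. VC = 36y - 6y^2 + y^3, so AVC = 36 - 6y + y^2.
At the minimum of AVC, MC = AVC. MC = 36 - 12y + 3y^2; setting MC = AVC gives 2y^2 - 6y = 0, so y = 3. min AVC = 27.
For P < $27 the firm produces nothing.

$27 per unit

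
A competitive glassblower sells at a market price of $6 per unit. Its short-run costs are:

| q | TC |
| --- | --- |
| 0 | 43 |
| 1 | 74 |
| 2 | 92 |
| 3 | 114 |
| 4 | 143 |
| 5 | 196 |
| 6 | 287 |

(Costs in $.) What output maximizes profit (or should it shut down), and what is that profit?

q = 0 (shut down); profit = -$43

Compute π = P·q − TC at each output: q=0: -43; q=1: -68; q=2: -80; q=3: -96; q=4: -119; q=5: -166; q=6: -251.
Profit is highest at q = 0. Equivalently, the lowest AVC in the table is 71/3 ≈ $23.67 at q = 3, and P = $6 falls below it — price never covers variable cost, so the firm shuts down and loses only its fixed cost.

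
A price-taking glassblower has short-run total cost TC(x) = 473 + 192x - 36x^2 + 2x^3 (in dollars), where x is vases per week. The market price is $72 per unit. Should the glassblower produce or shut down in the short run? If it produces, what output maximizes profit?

Strip out fixed cost: VC = 192x - 36x^2 + 2x^3. Then AVC = 192 - 36x + 2x^2 and MC = 192 - 72x + 6x^2.
The AVC parabola has its vertex at x = 36/4 = 9, where AVC = 192 - 36·9 + 2·9^2 = $30.
Because $72 ≥ $30, revenue can cover variable cost; the firm operates.
P = MC gives 120 - 72x + 6x^2 = 0, with roots 2 and 10. Take the larger (rising MC): x* = 10.
Check: AVC at x = 10 is $32 ≤ P, so revenue covers variable cost.
Profit = P·x − TC = 72·10 − 793 = -$73, a loss, but smaller than the $473 fixed cost the firm would lose by shutting down.

Produce at x = 10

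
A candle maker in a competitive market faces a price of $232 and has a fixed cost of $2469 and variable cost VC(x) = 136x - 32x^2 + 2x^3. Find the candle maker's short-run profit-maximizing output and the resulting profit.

Profit = -$165 at x = 12

AVC = 136 - 32x + 2x^2 has its minimum $8 at x = 8; price $232 clears that bar, so the firm operates.
With MC = 136 - 64x + 6x^2, P = MC on the upward-sloping part at x* = 12.
TR = 232·12 = 2784. TC = 2469 + 480 = 2949. Profit = 2784 − 2949 = -$165.
Shutting down would mean losing the fixed cost of $2469, so operating at a loss of $165 is better by $2304.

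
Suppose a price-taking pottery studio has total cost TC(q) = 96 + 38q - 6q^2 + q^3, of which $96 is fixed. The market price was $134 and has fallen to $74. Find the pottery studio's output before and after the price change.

Output falls from 8 to 6

MC = 38 - 12q + 3q^2; the shutdown threshold is min AVC = $29 (at q = 3).
With P = $134 above the shutdown price, P = MC gives q = 8.
At P = $74 ≥ min AVC, set P = MC: q = 6. The firm stays open but cuts output.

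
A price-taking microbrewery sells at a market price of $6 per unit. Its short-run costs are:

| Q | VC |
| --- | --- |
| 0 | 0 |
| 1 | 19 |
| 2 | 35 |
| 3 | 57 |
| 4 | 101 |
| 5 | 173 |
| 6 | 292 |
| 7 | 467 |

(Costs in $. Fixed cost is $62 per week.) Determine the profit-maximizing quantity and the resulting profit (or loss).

Compute π = P·Q − TC at each output: Q=0: -62; Q=1: -75; Q=2: -85; Q=3: -101; Q=4: -139; Q=5: -205; Q=6: -318; Q=7: -487.
Profit is highest at Q = 0. Equivalently, the lowest AVC in the table is 35/2 ≈ $17.50 at Q = 2, and P = $6 falls below it — price never covers variable cost, so the firm shuts down and loses only its fixed cost.

Q = 0 (shut down); profit = -$62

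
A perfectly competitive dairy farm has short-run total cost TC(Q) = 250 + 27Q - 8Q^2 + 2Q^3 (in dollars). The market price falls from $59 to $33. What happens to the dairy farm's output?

Output falls from 4 to 3

AVC = 27 - 8Q + 2Q^2, minimized at Q = 2 where min AVC = $19. MC = 27 - 16Q + 6Q^2.
With P = $59 above the shutdown price, P = MC gives Q = 4.
At P = $33 ≥ min AVC, set P = MC: Q = 3. The firm stays open but cuts output.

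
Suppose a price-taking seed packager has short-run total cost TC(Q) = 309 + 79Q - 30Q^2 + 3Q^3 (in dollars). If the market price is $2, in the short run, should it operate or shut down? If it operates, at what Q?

Variable cost is VC = 79Q - 30Q^2 + 3Q^3, so AVC = VC/Q = 79 - 30Q + 3Q^2 and MC = dTC/dQ = 79 - 60Q + 9Q^2.
AVC is minimized where dAVC/dQ = -30 + 6Q = 0, at Q = 5; min AVC = 79 - 30·5 + 3·5^2 = $4.
Since P = $2 < min AVC = $4, price fails to cover variable cost at any output.
The firm minimizes its loss by shutting down and losing only its fixed cost of $309.

Shut down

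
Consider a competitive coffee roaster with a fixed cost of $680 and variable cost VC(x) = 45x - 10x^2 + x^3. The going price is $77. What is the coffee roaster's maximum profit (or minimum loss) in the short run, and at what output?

Profit = -$296 at x = 8

AVC = 45 - 10x + x^2; min AVC = $20 at x = 5. Since P = $77 ≥ min AVC, the firm produces.
With MC = 45 - 20x + 3x^2, P = MC on the upward-sloping part at x* = 8.
TR = 77·8 = 616. TC = 680 + 232 = 912. Profit = 616 − 912 = -$296.
By producing, the firm covers all variable cost plus $384 of fixed cost; shutting down would lose the full $680.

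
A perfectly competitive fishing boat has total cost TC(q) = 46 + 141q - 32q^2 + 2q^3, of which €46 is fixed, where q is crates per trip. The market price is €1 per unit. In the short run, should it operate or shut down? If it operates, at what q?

From TC, MC = TC'(q) = 141 - 64q + 6q^2 and AVC = VC/q = 141 - 32q + 2q^2.
AVC is minimized where dAVC/dq = -32 + 4q = 0, at q = 8; min AVC = 141 - 32·8 + 2·8^2 = €13.
With P < min AVC (€1 < €13), every unit sold adds to the loss.
Shutting down limits the loss to fixed cost, €46.

Shut down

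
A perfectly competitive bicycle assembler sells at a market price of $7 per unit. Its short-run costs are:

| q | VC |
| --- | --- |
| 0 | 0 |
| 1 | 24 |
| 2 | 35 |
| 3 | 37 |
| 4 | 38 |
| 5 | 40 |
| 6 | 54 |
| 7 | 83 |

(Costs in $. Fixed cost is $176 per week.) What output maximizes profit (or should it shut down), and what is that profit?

Profit at each row (π = 7q − TC): q=0: -176; q=1: -193; q=2: -197; q=3: -192; q=4: -186; q=5: -181; q=6: -188; q=7: -210.
Profit is highest at q = 0. Equivalently, the lowest AVC in the table is 40/5 ≈ $8 at q = 5, and P = $7 falls below it — price never covers variable cost, so the firm shuts down and loses only its fixed cost.

q = 0 (shut down); profit = -$176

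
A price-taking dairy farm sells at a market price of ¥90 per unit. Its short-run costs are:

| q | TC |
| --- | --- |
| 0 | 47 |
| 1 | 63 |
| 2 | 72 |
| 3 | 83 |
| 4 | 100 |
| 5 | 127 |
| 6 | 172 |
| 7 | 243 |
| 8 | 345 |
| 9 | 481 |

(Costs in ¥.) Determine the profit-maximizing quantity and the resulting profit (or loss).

q = 7; profit = ¥387

Tabulate TR − TC: q=0: -47; q=1: 27; q=2: 108; q=3: 187; q=4: 260; q=5: 323; q=6: 368; q=7: 387; q=8: 375; q=9: 329.
Profit is maximized at q = 7. AVC there is 196/7 = ¥28 ≤ P, so producing beats shutting down (which would give -¥47).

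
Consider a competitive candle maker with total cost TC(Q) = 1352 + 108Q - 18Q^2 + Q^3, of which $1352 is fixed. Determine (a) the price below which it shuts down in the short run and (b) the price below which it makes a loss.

Shutdown price = min AVC. AVC = 108 - 18Q + Q^2, with vertex at Q = 9 and minimum $27.
ATC = 1352/Q + 108 - 18Q + Q^2. Setting dATC/dQ = −1352/Q^2 − 18 + 2Q = 0 gives Q = 13 (since 2·13^3 − 18·13^2 = 1352).
min ATC = 1352/13 + 108 − 18·13 + 13^2 = $147. That is the break-even price.
For $27 ≤ P < $147 the firm produces at a loss; below $27 it shuts down.

Shutdown price = $27; break-even price = $147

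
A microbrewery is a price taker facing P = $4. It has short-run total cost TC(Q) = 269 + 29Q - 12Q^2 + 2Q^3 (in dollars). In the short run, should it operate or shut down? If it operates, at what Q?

Variable cost is VC = 29Q - 12Q^2 + 2Q^3, so AVC = VC/Q = 29 - 12Q + 2Q^2 and MC = dTC/dQ = 29 - 24Q + 6Q^2.
AVC hits its minimum where MC = AVC, at Q = 3, giving min AVC = 29 - 12·3 + 2·3^2 = $11.
Since P = $4 < min AVC = $11, price fails to cover variable cost at any output.
Best response: produce nothing and absorb the $269 fixed cost.

Shut down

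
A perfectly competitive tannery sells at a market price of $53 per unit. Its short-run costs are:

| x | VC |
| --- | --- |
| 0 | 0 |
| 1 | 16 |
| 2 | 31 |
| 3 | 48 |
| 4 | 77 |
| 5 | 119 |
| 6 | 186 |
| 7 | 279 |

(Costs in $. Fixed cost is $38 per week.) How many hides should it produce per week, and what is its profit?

x = 5; profit = $108

Profit at each row (π = 53x − TC): x=0: -38; x=1: -1; x=2: 37; x=3: 73; x=4: 97; x=5: 108; x=6: 94; x=7: 54.
Profit is maximized at x = 5. AVC there is 119/5 = $23.80 ≤ P, so producing beats shutting down (which would give -$38).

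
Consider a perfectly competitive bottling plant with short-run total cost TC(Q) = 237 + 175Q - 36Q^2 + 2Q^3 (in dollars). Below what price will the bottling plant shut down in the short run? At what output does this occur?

$13 per unit, at Q = 9

Short-run supply begins at min AVC. From VC = 175Q - 36Q^2 + 2Q^3, AVC = 175 - 36Q + 2Q^2.
At the minimum of AVC, MC = AVC. MC = 175 - 72Q + 6Q^2; setting MC = AVC gives 4Q^2 - 36Q = 0, so Q = 9. min AVC = 13.
So the shutdown price is $13.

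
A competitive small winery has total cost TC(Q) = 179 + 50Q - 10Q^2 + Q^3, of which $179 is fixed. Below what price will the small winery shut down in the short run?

Short-run supply begins at min AVC. From VC = 50Q - 10Q^2 + Q^3, AVC = 50 - 10Q + Q^2.
At the minimum of AVC, MC = AVC. MC = 50 - 20Q + 3Q^2; setting MC = AVC gives 2Q^2 - 10Q = 0, so Q = 5. min AVC = 25.
The firm shuts down for any P below $25.

$25 per unit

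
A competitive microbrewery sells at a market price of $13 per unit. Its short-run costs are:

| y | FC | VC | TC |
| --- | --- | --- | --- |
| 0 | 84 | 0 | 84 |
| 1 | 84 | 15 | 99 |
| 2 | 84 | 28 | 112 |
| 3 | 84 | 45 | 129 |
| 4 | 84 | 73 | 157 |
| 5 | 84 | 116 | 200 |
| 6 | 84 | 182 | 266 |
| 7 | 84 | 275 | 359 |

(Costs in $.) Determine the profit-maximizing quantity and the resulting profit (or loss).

Tabulate TR − TC: y=0: -84; y=1: -86; y=2: -86; y=3: -90; y=4: -105; y=5: -135; y=6: -188; y=7: -268.
Profit is highest at y = 0. Equivalently, the lowest AVC in the table is 28/2 ≈ $14 at y = 2, and P = $13 falls below it — price never covers variable cost, so the firm shuts down and loses only its fixed cost.

y = 0 (shut down); profit = -$84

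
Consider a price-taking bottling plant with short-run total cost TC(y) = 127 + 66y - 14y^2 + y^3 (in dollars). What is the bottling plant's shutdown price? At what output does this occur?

$17 per unit, at y = 7

Short-run supply begins at min AVC. From VC = 66y - 14y^2 + y^3, AVC = 66 - 14y + y^2.
At the minimum of AVC, MC = AVC. MC = 66 - 28y + 3y^2; setting MC = AVC gives 2y^2 - 14y = 0, so y = 7. min AVC = 17.
For P < $17 the firm produces nothing.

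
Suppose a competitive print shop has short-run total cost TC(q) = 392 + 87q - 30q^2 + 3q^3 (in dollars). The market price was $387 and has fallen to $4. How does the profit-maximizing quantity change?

Output falls from 10 to 0 (the firm shuts down)

MC = 87 - 60q + 9q^2; the shutdown threshold is min AVC = $12 (at q = 5).
At P = $387 ≥ min AVC, set P = MC on the rising branch: q = 10.
At P = $4 < min AVC = $12, price no longer covers variable cost at any output, so the firm shuts down: q = 0.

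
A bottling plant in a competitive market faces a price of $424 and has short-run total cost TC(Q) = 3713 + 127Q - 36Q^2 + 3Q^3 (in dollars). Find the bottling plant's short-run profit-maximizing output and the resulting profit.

AVC = 127 - 36Q + 3Q^2; min AVC = $19 at Q = 6. Since P = $424 ≥ min AVC, the firm produces.
MC = 127 - 72Q + 9Q^2. Setting P = MC and taking the root on the rising branch gives Q* = 11.
TR = 424·11 = 4664. TC = 3713 + 1034 = 4747. Profit = 4664 − 4747 = -$83.
Shutting down would mean losing the fixed cost of $3713, so operating at a loss of $83 is better by $3630.

Profit = -$83 at Q = 11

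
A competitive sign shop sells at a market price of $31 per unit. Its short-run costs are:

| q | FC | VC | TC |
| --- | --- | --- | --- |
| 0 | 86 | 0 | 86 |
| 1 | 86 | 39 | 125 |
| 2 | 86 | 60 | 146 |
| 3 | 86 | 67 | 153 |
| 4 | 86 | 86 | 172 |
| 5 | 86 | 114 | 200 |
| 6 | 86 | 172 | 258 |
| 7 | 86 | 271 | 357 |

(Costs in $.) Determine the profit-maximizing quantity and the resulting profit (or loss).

q = 5; profit = -$45

Tabulate TR − TC: q=0: -86; q=1: -94; q=2: -84; q=3: -60; q=4: -48; q=5: -45; q=6: -72; q=7: -140.
Profit is maximized at q = 5. AVC there is 114/5 = $22.80 ≤ P, so producing beats shutting down (which would give -$86).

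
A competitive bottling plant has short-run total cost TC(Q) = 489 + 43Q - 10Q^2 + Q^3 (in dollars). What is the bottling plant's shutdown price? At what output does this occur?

The firm shuts down when price falls below the minimum of average variable cost. AVC = VC/Q = 43 - 10Q + Q^2.
dAVC/dQ = -10 + 2Q = 0 gives Q = 5. min AVC = 43 - 10·5 + 5^2 = 18.
For P < $18 the firm produces nothing.

$18 per unit, at Q = 5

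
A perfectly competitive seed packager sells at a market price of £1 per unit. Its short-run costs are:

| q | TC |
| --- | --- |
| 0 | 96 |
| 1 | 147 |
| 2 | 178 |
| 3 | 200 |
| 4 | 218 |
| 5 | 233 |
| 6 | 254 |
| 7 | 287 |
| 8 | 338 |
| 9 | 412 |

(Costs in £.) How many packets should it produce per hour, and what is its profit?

Profit at each row (π = 1q − TC): q=0: -96; q=1: -146; q=2: -176; q=3: -197; q=4: -214; q=5: -228; q=6: -248; q=7: -280; q=8: -330; q=9: -403.
Profit is highest at q = 0. Equivalently, the lowest AVC in the table is 158/6 ≈ £26.33 at q = 6, and P = £1 falls below it — price never covers variable cost, so the firm shuts down and loses only its fixed cost.

q = 0 (shut down); profit = -£96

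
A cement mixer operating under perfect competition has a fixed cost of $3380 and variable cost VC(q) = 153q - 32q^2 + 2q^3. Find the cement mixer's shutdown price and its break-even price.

Shutdown price = $25; break-even price = $335

Shutdown price = min AVC. AVC = 153 - 32q + 2q^2, with vertex at q = 8 and minimum $25.
ATC = 3380/q + 153 - 32q + 2q^2. Setting dATC/dq = −3380/q^2 − 32 + 4q = 0 gives q = 13 (since 4·13^3 − 32·13^2 = 3380).
min ATC = 3380/13 + 153 − 32·13 + 2·13^2 = $335. That is the break-even price.
Between these two prices the firm operates at a loss; above $335 it earns a profit.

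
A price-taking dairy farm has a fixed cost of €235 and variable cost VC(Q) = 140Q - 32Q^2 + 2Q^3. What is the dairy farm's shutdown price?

€12 per unit

Short-run supply begins at min AVC. From VC = 140Q - 32Q^2 + 2Q^3, AVC = 140 - 32Q + 2Q^2.
dAVC/dQ = -32 + 4Q = 0 gives Q = 8. min AVC = 140 - 32·8 + 2·8^2 = 12.
The firm shuts down for any P below €12.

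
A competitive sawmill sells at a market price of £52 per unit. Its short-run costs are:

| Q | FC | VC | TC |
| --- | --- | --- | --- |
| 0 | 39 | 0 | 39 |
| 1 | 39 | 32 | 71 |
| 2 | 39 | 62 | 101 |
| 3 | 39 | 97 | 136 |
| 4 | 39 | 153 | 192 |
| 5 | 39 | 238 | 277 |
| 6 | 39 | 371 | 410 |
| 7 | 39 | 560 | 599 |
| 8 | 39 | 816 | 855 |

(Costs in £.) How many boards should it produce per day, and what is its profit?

Q = 3; profit = £20

Compute π = P·Q − TC at each output: Q=0: -39; Q=1: -19; Q=2: 3; Q=3: 20; Q=4: 16; Q=5: -17; Q=6: -98; Q=7: -235; Q=8: -439.
Profit is maximized at Q = 3. AVC there is 97/3 = £32.33 ≤ P, so producing beats shutting down (which would give -£39).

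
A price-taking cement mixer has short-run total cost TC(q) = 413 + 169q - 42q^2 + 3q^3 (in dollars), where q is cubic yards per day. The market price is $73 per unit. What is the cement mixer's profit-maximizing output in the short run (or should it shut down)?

Produce at q = 8

Variable cost is VC = 169q - 42q^2 + 3q^3, so AVC = VC/q = 169 - 42q + 3q^2 and MC = dTC/dq = 169 - 84q + 9q^2.
AVC is minimized where dAVC/dq = -42 + 6q = 0, at q = 7; min AVC = 169 - 42·7 + 3·7^2 = $22.
P = $73 exceeds min AVC = $22, so the firm stays open.
P = MC gives 96 - 84q + 9q^2 = 0, with roots 4/3 and 8. Take the larger (rising MC): q* = 8.
Check: AVC at q = 8 is $25 ≤ P, so revenue covers variable cost.
Profit = P·q − TC = 73·8 − 613 = -$29, a loss, but smaller than the $413 fixed cost the firm would lose by shutting down.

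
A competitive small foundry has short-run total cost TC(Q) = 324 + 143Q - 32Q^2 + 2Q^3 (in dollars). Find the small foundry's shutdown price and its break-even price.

AVC = 143 - 32Q + 2Q^2; minimized at Q = 8, giving min AVC = $15. That is the shutdown price.
ATC = 324/Q + 143 - 32Q + 2Q^2. Setting dATC/dQ = −324/Q^2 − 32 + 4Q = 0 gives Q = 9 (since 4·9^3 − 32·9^2 = 324).
min ATC = 324/9 + 143 − 32·9 + 2·9^2 = $53. That is the break-even price.
Between these two prices the firm operates at a loss; above $53 it earns a profit.

Shutdown price = $15; break-even price = $53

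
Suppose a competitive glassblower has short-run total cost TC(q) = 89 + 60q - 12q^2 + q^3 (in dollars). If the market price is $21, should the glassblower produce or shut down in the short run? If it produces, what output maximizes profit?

Variable cost is VC = 60q - 12q^2 + q^3, so AVC = VC/q = 60 - 12q + q^2 and MC = dTC/dq = 60 - 24q + 3q^2.
AVC is minimized where dAVC/dq = -12 + 2q = 0, at q = 6; min AVC = 60 - 12·6 + 6^2 = $24.
With P < min AVC ($21 < $24), every unit sold adds to the loss.
Best response: produce nothing and absorb the $89 fixed cost.

Shut down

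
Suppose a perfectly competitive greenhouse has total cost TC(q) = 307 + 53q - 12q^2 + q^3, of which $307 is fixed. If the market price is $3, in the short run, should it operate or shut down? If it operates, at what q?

Shut down

Variable cost is VC = 53q - 12q^2 + q^3, so AVC = VC/q = 53 - 12q + q^2 and MC = dTC/dq = 53 - 24q + 3q^2.
AVC is minimized where dAVC/dq = -12 + 2q = 0, at q = 6; min AVC = 53 - 12·6 + 6^2 = $17.
P = $3 lies below min AVC = $17; no output level covers variable cost.
The firm minimizes its loss by shutting down and losing only its fixed cost of $307.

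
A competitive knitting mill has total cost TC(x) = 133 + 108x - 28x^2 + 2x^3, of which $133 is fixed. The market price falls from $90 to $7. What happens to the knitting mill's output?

Output falls from 9 to 0 (the firm shuts down)

MC = 108 - 56x + 6x^2; the shutdown threshold is min AVC = $10 (at x = 7).
With P = $90 above the shutdown price, P = MC gives x = 9.
At P = $7 < min AVC = $10, price no longer covers variable cost at any output, so the firm shuts down: x = 0.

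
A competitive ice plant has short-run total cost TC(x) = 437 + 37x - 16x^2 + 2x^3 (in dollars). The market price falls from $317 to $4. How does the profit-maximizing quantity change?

MC = 37 - 32x + 6x^2; the shutdown threshold is min AVC = $5 (at x = 4).
With P = $317 above the shutdown price, P = MC gives x = 10.
At P = $4 < min AVC = $5, price no longer covers variable cost at any output, so the firm shuts down: x = 0.

Output falls from 10 to 0 (the firm shuts down)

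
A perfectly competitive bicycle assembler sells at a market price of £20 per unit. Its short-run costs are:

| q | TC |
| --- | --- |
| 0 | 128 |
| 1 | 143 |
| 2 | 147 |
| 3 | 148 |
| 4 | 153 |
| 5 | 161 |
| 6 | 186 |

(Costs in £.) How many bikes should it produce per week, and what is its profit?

q = 5; profit = -£61

Compute π = P·q − TC at each output: q=0: -128; q=1: -123; q=2: -107; q=3: -88; q=4: -73; q=5: -61; q=6: -66.
Profit is maximized at q = 5. AVC there is 33/5 = £6.60 ≤ P, so producing beats shutting down (which would give -£128).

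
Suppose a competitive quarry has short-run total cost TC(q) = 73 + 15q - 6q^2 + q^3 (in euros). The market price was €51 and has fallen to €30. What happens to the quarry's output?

Output falls from 6 to 5

AVC = 15 - 6q + q^2, minimized at q = 3 where min AVC = €6. MC = 15 - 12q + 3q^2.
With P = €51 above the shutdown price, P = MC gives q = 6.
At P = €30 ≥ min AVC, set P = MC: q = 5. The firm stays open but cuts output.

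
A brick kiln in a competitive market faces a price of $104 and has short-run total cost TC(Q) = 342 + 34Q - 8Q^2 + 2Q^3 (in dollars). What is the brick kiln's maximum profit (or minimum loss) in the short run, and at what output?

Profit = -$42 at Q = 5

AVC = 34 - 8Q + 2Q^2; min AVC = $26 at Q = 2. Since P = $104 ≥ min AVC, the firm produces.
MC = 34 - 16Q + 6Q^2. Setting P = MC and taking the root on the rising branch gives Q* = 5.
TR = 104·5 = 520. TC = 342 + 220 = 562. Profit = 520 − 562 = -$42.
That loss of $42 beats the $342 the firm would lose by shutting down; producing recovers $300 of fixed cost.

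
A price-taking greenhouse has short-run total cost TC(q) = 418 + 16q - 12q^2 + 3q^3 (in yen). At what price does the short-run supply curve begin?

Short-run supply begins at min AVC. From VC = 16q - 12q^2 + 3q^3, AVC = 16 - 12q + 3q^2.
At the minimum of AVC, MC = AVC. MC = 16 - 24q + 9q^2; setting MC = AVC gives 6q^2 - 12q = 0, so q = 2. min AVC = 4.
So the shutdown price is ¥4.

¥4 per unit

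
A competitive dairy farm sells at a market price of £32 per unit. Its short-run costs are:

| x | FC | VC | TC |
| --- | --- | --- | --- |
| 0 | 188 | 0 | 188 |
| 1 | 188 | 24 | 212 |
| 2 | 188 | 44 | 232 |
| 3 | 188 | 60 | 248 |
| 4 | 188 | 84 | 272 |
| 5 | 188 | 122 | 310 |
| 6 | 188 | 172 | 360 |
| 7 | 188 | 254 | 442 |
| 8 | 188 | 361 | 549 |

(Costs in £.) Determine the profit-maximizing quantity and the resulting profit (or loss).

x = 4; profit = -£144

Compute π = P·x − TC at each output: x=0: -188; x=1: -180; x=2: -168; x=3: -152; x=4: -144; x=5: -150; x=6: -168; x=7: -218; x=8: -293.
Profit is maximized at x = 4. AVC there is 84/4 = £21 ≤ P, so producing beats shutting down (which would give -£188).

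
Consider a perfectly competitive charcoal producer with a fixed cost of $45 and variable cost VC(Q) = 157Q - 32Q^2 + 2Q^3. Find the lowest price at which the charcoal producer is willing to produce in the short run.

$29 per unit

Short-run supply begins at min AVC. From VC = 157Q - 32Q^2 + 2Q^3, AVC = 157 - 32Q + 2Q^2.
At the minimum of AVC, MC = AVC. MC = 157 - 64Q + 6Q^2; setting MC = AVC gives 4Q^2 - 32Q = 0, so Q = 8. min AVC = 29.
So the shutdown price is $29.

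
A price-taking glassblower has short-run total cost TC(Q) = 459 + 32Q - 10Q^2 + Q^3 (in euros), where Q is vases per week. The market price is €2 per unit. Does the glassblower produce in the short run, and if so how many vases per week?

Shut down

From TC, MC = TC'(Q) = 32 - 20Q + 3Q^2 and AVC = VC/Q = 32 - 10Q + Q^2.
AVC is minimized where dAVC/dQ = -10 + 2Q = 0, at Q = 5; min AVC = 32 - 10·5 + 5^2 = €7.
P = €2 lies below min AVC = €7; no output level covers variable cost.
The firm minimizes its loss by shutting down and losing only its fixed cost of €459.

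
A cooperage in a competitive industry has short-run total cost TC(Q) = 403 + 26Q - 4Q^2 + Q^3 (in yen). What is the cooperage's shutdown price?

¥22 per unit

The shutdown price is the minimum of AVC. VC = 26Q - 4Q^2 + Q^3, so AVC = 26 - 4Q + Q^2.
At the minimum of AVC, MC = AVC. MC = 26 - 8Q + 3Q^2; setting MC = AVC gives 2Q^2 - 4Q = 0, so Q = 2. min AVC = 22.
So the shutdown price is ¥22.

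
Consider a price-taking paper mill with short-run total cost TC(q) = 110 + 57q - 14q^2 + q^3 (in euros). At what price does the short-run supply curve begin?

The firm shuts down when price falls below the minimum of average variable cost. AVC = VC/q = 57 - 14q + q^2.
At the minimum of AVC, MC = AVC. MC = 57 - 28q + 3q^2; setting MC = AVC gives 2q^2 - 14q = 0, so q = 7. min AVC = 8.
For P < €8 the firm produces nothing.

€8 per unit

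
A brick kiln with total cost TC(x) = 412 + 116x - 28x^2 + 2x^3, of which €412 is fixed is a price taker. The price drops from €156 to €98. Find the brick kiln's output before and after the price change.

Output falls from 10 to 9

AVC = 116 - 28x + 2x^2, minimized at x = 7 where min AVC = €18. MC = 116 - 56x + 6x^2.
With P = €156 above the shutdown price, P = MC gives x = 10.
At P = €98 ≥ min AVC, set P = MC: x = 9. The firm stays open but cuts output.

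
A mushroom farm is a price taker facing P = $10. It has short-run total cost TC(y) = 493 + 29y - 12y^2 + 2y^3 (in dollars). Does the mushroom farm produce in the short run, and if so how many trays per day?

Shut down

Variable cost is VC = 29y - 12y^2 + 2y^3, so AVC = VC/y = 29 - 12y + 2y^2 and MC = dTC/dy = 29 - 24y + 6y^2.
The AVC parabola has its vertex at y = 12/4 = 3, where AVC = 29 - 12·3 + 2·3^2 = $11.
With P < min AVC ($10 < $11), every unit sold adds to the loss.
Best response: produce nothing and absorb the $493 fixed cost.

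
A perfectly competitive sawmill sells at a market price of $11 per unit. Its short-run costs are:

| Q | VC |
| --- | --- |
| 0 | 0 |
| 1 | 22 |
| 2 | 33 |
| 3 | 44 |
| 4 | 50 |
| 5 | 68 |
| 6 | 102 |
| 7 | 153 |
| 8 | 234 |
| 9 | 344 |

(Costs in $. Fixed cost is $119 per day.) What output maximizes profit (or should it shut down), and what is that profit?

Compute π = P·Q − TC at each output: Q=0: -119; Q=1: -130; Q=2: -130; Q=3: -130; Q=4: -125; Q=5: -132; Q=6: -155; Q=7: -195; Q=8: -265; Q=9: -364.
Profit is highest at Q = 0. Equivalently, the lowest AVC in the table is 50/4 ≈ $12.50 at Q = 4, and P = $11 falls below it — price never covers variable cost, so the firm shuts down and loses only its fixed cost.

Q = 0 (shut down); profit = -$119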